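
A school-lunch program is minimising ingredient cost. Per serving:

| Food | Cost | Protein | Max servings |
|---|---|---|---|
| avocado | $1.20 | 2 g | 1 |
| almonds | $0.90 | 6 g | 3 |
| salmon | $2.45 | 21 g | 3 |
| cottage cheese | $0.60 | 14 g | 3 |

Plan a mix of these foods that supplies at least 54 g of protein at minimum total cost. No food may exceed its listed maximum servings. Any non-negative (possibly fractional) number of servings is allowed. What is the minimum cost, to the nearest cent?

$3.20

Cost per g of protein: cottage cheese $0.0429, salmon $0.1167, almonds $0.1500, avocado $0.6000.
Take 3 servings of cottage cheese: +42.0 g protein for $1.80 (total $1.80, still need 12.0 g).
Take 0.5714 servings of salmon: +12.0 g protein for $1.40 (total $3.20, still need 0.0 g).
Filling from the cheapest source first is optimal under one linear minimum: $3.20.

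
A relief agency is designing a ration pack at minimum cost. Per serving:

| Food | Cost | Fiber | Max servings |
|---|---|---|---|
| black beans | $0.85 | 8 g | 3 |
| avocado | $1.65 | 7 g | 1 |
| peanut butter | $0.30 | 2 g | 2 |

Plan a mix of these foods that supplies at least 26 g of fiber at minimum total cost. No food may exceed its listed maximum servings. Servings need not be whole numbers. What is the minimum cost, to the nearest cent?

$2.85

Cost per g of fiber: black beans $0.1062, peanut butter $0.1500, avocado $0.2357.
Take 3 servings of black beans: +24.0 g fiber for $2.55 (total $2.55, still need 2.0 g).
Take 1 serving of peanut butter: +2.0 g fiber for $0.30 (total $2.85, still need 0.0 g).
Greedy by cheapest-per-g is optimal for a single linear constraint, so the minimum cost is $2.85.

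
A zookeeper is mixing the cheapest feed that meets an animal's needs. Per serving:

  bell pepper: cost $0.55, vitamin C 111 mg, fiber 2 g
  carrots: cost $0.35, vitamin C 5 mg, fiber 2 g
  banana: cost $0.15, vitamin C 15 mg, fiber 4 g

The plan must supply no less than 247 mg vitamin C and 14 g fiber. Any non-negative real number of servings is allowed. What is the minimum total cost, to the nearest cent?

For a min-cost LP with two ≥-constraints, a basic feasible solution has at most two positive variables.
bell pepper only: max(247/111, 14/2) = 7 servings → $3.85.
carrots only: max(247/5, 14/2) = 49.4 servings → $17.29.
banana only: max(247/15, 14/4) = 16.47 servings → $2.47.
bell pepper + carrots with both tight: 2 servings and 5 servings → $2.85.
bell pepper + banana with both tight: 1.879 servings and 2.56 servings → $1.42.
carrots + banana: the both-tight solution has a negative serving — not a feasible corner.
So the least-cost plan costs $1.42.

$1.42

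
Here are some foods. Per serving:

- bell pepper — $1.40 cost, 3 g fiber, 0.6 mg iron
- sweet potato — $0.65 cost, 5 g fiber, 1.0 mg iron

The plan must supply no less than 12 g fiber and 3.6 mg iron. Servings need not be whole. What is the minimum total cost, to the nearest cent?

Two binding constraints pin down two serving amounts, so the optimal mix uses at most two foods. The candidates are each food alone (scaled to the tighter of fiber/iron) and each pair with both constraints tight.
bell pepper only: max(12/3, 3.6/0.6) = 6 servings → $8.40.
sweet potato only: max(12/5, 3.6/1.0) = 3.6 servings → $2.34.
bell pepper + sweet potato (both tight): parallel constraints — no distinct corner.
Cheapest feasible corner: $2.34.

$2.34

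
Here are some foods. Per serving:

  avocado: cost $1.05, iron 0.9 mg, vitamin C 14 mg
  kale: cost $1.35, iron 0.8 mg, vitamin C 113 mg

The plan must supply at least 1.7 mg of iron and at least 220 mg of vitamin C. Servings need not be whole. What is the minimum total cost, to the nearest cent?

Compare the cost at each extreme point of the feasible region.
avocado only: max(1.7/0.9, 220/14) = 15.71 servings → $16.50.
kale only: max(1.7/0.8, 220/113) = 2.125 servings → $2.87.
avocado + kale with both tight: 0.1779 servings and 1.925 servings → $2.79.
So the least-cost plan costs $2.79.

$2.79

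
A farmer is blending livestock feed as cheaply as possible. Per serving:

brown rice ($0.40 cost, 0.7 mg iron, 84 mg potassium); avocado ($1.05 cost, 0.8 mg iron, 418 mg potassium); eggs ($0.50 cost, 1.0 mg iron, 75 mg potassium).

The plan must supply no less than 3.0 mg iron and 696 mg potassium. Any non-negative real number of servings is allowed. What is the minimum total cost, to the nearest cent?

A basic optimal solution has at most two foods positive. Try each food alone and each pair with both targets met exactly.
brown rice only: max(3.0/0.7, 696/84) = 8.286 servings → $3.31.
avocado only: max(3.0/0.8, 696/418) = 3.75 servings → $3.94.
eggs only: max(3.0/1.0, 696/75) = 9.28 servings → $4.64.
brown rice + avocado with both tight: 3.093 servings and 1.043 servings → $2.33.
brown rice + eggs with both targets exact would need a negative amount; discard.
avocado + eggs with both tight: 1.316 servings and 1.947 servings → $2.36.
The minimum over all feasible corners is $2.33.

$2.33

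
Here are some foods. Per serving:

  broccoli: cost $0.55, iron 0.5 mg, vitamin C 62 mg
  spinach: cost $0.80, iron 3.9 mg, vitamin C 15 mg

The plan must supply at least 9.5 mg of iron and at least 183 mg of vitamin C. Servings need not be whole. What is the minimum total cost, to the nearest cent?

$3.04

The cheapest plan sits at a corner of the feasible region — with two constraints it uses at most two foods.
broccoli only: max(9.5/0.5, 183/62) = 19 servings → $10.45.
spinach only: max(9.5/3.9, 183/15) = 12.2 servings → $9.76.
broccoli + spinach with both tight: 2.438 servings and 2.123 servings → $3.04.
Cheapest feasible corner: $3.04.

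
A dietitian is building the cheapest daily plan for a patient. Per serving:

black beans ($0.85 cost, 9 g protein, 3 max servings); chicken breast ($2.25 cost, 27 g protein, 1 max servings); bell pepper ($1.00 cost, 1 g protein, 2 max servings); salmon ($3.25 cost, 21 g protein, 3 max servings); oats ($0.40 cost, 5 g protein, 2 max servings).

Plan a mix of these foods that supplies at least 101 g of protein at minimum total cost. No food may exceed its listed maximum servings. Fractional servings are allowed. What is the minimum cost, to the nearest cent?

$11.33

Cost per g of protein: oats $0.0800, chicken breast $0.0833, black beans $0.0944, salmon $0.1548, bell pepper $1.0000.
Take 2 servings of oats: +10.0 g protein for $0.80 (total $0.80, still need 91.0 g).
Take 1 serving of chicken breast: +27.0 g protein for $2.25 (total $3.05, still need 64.0 g).
Take 3 servings of black beans: +27.0 g protein for $2.55 (total $5.60, still need 37.0 g).
Take 1.762 servings of salmon: +37.0 g protein for $5.73 (total $11.33, still need 0.0 g).
Greedy by cheapest-per-g is optimal for a single linear constraint, so the minimum cost is $11.33.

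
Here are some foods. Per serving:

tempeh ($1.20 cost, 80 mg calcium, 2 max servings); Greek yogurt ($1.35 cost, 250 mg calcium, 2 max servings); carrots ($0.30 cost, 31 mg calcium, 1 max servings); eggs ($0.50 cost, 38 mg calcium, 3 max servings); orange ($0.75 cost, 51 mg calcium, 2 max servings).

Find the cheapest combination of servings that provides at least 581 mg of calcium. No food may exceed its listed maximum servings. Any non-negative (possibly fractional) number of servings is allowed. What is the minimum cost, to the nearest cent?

$3.66

Cost per mg of calcium: Greek yogurt $0.0054, carrots $0.0097, eggs $0.0132, orange $0.0147, tempeh $0.0150.
Take 2 servings of Greek yogurt: +500.0 mg calcium for $2.70 (total $2.70, still need 81.0 mg).
Take 1 serving of carrots: +31.0 mg calcium for $0.30 (total $3.00, still need 50.0 mg).
Take 1.316 servings of eggs: +50.0 mg calcium for $0.66 (total $3.66, still need 0.0 mg).
Greedy by cheapest-per-mg is optimal for a single linear constraint, so the minimum cost is $3.66.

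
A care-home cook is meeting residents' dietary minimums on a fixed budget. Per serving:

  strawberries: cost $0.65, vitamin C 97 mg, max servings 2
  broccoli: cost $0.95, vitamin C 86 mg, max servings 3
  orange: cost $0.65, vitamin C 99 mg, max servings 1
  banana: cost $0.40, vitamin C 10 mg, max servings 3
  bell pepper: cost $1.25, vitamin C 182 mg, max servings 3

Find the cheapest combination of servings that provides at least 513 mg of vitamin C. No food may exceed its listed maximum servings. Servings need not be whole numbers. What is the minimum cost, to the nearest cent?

Cost per mg of vitamin C: orange $0.0066, strawberries $0.0067, bell pepper $0.0069, broccoli $0.0110, banana $0.0400.
Take 1 serving of orange: +99.0 mg vitamin C for $0.65 (total $0.65, still need 414.0 mg).
Take 2 servings of strawberries: +194.0 mg vitamin C for $1.30 (total $1.95, still need 220.0 mg).
Take 1.209 servings of bell pepper: +220.0 mg vitamin C for $1.51 (total $3.46, still need 0.0 mg).
Greedy by cheapest-per-mg is optimal for a single linear constraint, so the minimum cost is $3.46.

$3.46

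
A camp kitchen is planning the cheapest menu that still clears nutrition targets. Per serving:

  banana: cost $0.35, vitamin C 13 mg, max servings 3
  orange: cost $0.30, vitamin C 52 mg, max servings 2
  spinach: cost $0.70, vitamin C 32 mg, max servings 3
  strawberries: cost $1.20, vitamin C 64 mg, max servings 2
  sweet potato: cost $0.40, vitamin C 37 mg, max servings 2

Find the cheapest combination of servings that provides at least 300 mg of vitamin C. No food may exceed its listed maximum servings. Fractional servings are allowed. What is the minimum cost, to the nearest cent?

Cost per mg of vitamin C: orange $0.0058, sweet potato $0.0108, strawberries $0.0187, spinach $0.0219, banana $0.0269.
Take 2 servings of orange: +104.0 mg vitamin C for $0.60 (total $0.60, still need 196.0 mg).
Take 2 servings of sweet potato: +74.0 mg vitamin C for $0.80 (total $1.40, still need 122.0 mg).
Take 1.906 servings of strawberries: +122.0 mg vitamin C for $2.29 (total $3.69, still need 0.0 mg).
Greedy by cheapest-per-mg is optimal for a single linear constraint, so the minimum cost is $3.69.

$3.69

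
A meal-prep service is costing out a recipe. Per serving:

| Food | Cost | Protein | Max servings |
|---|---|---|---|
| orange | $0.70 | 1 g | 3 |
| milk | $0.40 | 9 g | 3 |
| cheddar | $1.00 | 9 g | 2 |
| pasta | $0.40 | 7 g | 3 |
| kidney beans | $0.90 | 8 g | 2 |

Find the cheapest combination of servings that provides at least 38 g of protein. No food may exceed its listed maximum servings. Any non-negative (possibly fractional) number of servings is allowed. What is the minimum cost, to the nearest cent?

Cost per g of protein: milk $0.0444, pasta $0.0571, cheddar $0.1111, kidney beans $0.1125, orange $0.7000.
Take 3 servings of milk: +27.0 g protein for $1.20 (total $1.20, still need 11.0 g).
Take 1.571 servings of pasta: +11.0 g protein for $0.63 (total $1.83, still need 0.0 g).
Greedy by cheapest-per-g is optimal for a single linear constraint, so the minimum cost is $1.83.

$1.83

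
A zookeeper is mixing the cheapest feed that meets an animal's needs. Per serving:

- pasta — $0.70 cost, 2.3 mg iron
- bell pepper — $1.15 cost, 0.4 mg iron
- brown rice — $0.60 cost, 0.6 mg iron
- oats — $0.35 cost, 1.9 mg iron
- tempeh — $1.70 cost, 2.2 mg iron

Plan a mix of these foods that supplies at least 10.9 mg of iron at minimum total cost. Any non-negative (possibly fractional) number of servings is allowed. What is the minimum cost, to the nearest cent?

$2.01

Cost per mg of iron: oats $0.1842, pasta $0.3043, tempeh $0.7727, brown rice $1.0000, bell pepper $2.8750.
With no serving limits, use only oats: 10.9 mg / 1.9 mg = 5.737 servings × $0.35 = $2.01.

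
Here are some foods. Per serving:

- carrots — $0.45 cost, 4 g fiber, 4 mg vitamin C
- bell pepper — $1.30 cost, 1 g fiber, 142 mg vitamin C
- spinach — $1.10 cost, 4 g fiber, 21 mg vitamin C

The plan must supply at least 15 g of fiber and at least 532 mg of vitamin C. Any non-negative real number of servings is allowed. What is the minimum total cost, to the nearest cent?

$6.04

This is a tiny linear program; its minimum lies at a vertex of the feasible set. List the vertices and price them.
carrots only: max(15/4, 532/4) = 133 servings → $59.85.
bell pepper only: max(15/1, 532/142) = 15 servings → $19.50.
spinach only: max(15/4, 532/21) = 25.33 servings → $27.87.
carrots + bell pepper with both tight: 2.833 servings and 3.667 servings → $6.04.
carrots + spinach with both targets exact would need a negative amount; discard.
bell pepper + spinach with both tight: 3.314 servings and 2.921 servings → $7.52.
So the least-cost plan costs $6.04.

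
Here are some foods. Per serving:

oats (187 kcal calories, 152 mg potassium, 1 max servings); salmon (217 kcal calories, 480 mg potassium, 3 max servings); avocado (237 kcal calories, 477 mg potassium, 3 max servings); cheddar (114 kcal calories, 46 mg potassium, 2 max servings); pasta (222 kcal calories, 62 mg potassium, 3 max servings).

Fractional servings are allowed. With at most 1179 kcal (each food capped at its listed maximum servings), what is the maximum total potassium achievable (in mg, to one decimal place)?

2502.7 mg

Potassium per kcal: salmon 2.212, avocado 2.013, oats 0.8128, cheddar 0.4035, pasta 0.2793.
Take 3 servings of salmon: uses 651 kcal, +1440.0 mg potassium (running total 1440.0 mg).
Take 2.228 servings of avocado: uses 528 kcal, +1062.7 mg potassium (running total 2502.7 mg).
Greedy by best ratio exhausts the calories allowance optimally: 2502.7 mg.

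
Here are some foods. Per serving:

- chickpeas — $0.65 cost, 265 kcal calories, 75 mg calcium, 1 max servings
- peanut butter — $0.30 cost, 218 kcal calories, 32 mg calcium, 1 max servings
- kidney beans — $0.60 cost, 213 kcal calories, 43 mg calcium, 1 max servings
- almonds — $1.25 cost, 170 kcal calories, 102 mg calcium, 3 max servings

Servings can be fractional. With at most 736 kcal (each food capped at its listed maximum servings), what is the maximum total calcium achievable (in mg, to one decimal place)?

370.0 mg

Calcium per kcal: almonds 0.6, chickpeas 0.283, kidney beans 0.2019, peanut butter 0.1468.
Take 3 servings of almonds: uses 510 kcal, +306.0 mg calcium (running total 306.0 mg).
Take 0.8528 servings of chickpeas: uses 226 kcal, +64.0 mg calcium (running total 370.0 mg).
Filling greedily by calcium-per-kcal is optimal for one linear limit, giving 370.0 mg.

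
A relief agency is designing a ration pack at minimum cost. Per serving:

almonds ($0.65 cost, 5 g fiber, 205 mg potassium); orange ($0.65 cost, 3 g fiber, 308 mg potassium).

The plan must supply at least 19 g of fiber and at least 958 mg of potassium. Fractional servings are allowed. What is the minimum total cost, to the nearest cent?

almonds only: max(19/5, 958/205) = 4.673 servings → $3.04.
orange only: max(19/3, 958/308) = 6.333 servings → $4.12.
almonds + orange with both tight: 3.219 servings and 0.9676 servings → $2.72.
Cheapest feasible corner: $2.72.

$2.72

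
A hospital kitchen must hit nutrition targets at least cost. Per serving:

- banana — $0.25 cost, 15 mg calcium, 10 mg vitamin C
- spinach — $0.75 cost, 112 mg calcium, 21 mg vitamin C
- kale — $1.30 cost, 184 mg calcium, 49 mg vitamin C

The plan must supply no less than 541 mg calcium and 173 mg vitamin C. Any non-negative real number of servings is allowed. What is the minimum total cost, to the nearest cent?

An LP optimum is at a vertex; with two nutrient constraints at most two foods are used. Check each candidate.
banana only: max(541/15, 173/10) = 36.07 servings → $9.02.
spinach only: max(541/112, 173/21) = 8.238 servings → $6.18.
kale only: max(541/184, 173/49) = 3.531 servings → $4.59.
banana + spinach with both tight: 9.957 servings and 3.497 servings → $5.11.
banana + kale with both tight: 4.817 servings and 2.548 servings → $4.52.
spinach + kale with both targets exact would need a negative amount; discard.
The minimum over all feasible corners is $4.52.

$4.52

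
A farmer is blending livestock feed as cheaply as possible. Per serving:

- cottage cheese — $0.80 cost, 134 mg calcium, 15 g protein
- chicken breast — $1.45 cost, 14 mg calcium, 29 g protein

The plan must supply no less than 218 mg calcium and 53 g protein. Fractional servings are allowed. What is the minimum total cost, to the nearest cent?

cottage cheese only: max(218/134, 53/15) = 3.533 servings → $2.83.
chicken breast only: max(218/14, 53/29) = 15.57 servings → $22.58.
cottage cheese + chicken breast with both tight: 1.518 servings and 1.042 servings → $2.73.
Cheapest feasible corner: $2.73.

$2.73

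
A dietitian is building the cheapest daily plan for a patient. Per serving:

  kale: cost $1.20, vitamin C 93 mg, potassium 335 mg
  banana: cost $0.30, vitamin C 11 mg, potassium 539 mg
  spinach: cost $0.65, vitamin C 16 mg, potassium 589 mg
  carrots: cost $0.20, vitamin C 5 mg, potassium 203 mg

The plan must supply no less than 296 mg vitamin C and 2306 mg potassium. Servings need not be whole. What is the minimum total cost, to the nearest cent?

kale only: max(296/93, 2306/335) = 6.884 servings → $8.26.
banana only: max(296/11, 2306/539) = 26.91 servings → $8.07.
spinach only: max(296/16, 2306/589) = 18.5 servings → $12.03.
carrots only: max(296/5, 2306/203) = 59.2 servings → $11.84.
kale + banana with both tight: 2.889 servings and 2.483 servings → $4.21.
kale + spinach with both tight: 2.781 servings and 2.333 servings → $4.85.
kale + carrots with both tight: 2.822 servings and 6.702 servings → $4.73.
banana + spinach: the both-tight solution has a negative serving — not a feasible corner.
banana + carrots: the both-tight solution has a negative serving — not a feasible corner.
spinach + carrots with both targets exact would need a negative amount; discard.
The minimum over all feasible corners is $4.21.

$4.21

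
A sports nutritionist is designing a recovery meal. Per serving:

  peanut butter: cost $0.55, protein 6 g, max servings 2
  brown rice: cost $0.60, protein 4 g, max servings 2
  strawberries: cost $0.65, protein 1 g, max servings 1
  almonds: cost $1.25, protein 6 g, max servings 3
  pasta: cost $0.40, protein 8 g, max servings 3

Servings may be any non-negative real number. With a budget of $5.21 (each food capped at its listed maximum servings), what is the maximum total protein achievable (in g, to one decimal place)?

Protein per dollar: pasta 20, peanut butter 10.91, brown rice 6.667, almonds 4.8, strawberries 1.538.
Take 3 servings of pasta: spends $1.20, +24.0 g protein (running total 24.0 g).
Take 2 servings of peanut butter: spends $1.10, +12.0 g protein (running total 36.0 g).
Take 2 servings of brown rice: spends $1.20, +8.0 g protein (running total 44.0 g).
Take 1.368 servings of almonds: spends $1.71, +8.2 g protein (running total 52.2 g).
Filling greedily by protein-per-dollar is optimal for one linear limit, giving 52.2 g.

52.2 g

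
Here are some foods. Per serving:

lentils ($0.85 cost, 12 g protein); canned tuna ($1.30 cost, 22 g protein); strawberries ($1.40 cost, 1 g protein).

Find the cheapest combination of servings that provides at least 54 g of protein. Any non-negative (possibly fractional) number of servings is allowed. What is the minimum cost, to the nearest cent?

Cost per g of protein: canned tuna $0.0591, lentils $0.0708, strawberries $1.4000.
With no serving limits, use only canned tuna: 54 g / 22 g = 2.455 servings × $1.30 = $3.19.

$3.19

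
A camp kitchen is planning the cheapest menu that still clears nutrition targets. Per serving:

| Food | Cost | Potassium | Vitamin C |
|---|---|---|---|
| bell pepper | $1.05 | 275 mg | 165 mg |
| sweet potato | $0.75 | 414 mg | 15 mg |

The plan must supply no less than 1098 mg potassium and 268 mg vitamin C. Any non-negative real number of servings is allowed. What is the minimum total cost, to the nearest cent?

$2.80

At the optimum either one food covers both requirements or two foods hit both targets exactly; no other combination can be cheaper.
bell pepper only: max(1098/275, 268/165) = 3.993 servings → $4.19.
sweet potato only: max(1098/414, 268/15) = 17.87 servings → $13.40.
bell pepper + sweet potato with both tight: 1.472 servings and 1.674 servings → $2.80.
The minimum over all feasible corners is $2.80.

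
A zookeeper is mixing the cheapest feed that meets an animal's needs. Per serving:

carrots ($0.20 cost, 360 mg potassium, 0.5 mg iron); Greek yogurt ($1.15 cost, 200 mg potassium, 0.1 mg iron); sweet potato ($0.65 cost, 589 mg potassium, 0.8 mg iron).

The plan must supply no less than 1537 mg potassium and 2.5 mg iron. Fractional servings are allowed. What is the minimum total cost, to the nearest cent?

Minimising a linear cost over {potassium ≥ 1537, iron ≥ 2.5, servings ≥ 0} — the optimum is at a vertex, using one or two foods.
carrots only: max(1537/360, 2.5/0.5) = 5 servings → $1.00.
Greek yogurt only: max(1537/200, 2.5/0.1) = 25 servings → $28.75.
sweet potato only: max(1537/589, 2.5/0.8) = 3.125 servings → $2.03.
carrots + Greek yogurt with both targets exact would need a negative amount; discard.
carrots + sweet potato: intersection lies outside the first quadrant.
Greek yogurt + sweet potato: the both-tight solution has a negative serving — not a feasible corner.
So the least-cost plan costs $1.00.

$1.00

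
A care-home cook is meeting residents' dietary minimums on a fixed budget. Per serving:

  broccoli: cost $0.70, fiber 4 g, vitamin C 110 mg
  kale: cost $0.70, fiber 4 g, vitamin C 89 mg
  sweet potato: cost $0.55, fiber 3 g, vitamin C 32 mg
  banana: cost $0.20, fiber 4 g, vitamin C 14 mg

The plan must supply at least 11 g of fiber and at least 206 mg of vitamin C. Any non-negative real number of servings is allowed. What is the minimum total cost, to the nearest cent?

$1.42

Check every corner: each single food scaled to meet both minima, and each pair solved so both constraints bind.
broccoli only: max(11/4, 206/110) = 2.75 servings → $1.93.
kale only: max(11/4, 206/89) = 2.75 servings → $1.93.
sweet potato only: max(11/3, 206/32) = 6.438 servings → $3.54.
banana only: max(11/4, 206/14) = 14.71 servings → $2.94.
broccoli + kale with both targets exact would need a negative amount; discard.
broccoli + sweet potato with both tight: 1.317 servings and 1.911 servings → $1.97.
broccoli + banana with both tight: 1.745 servings and 1.005 servings → $1.42.
kale + sweet potato with both tight: 1.914 servings and 1.115 servings → $1.95.
kale + banana with both tight: 2.233 servings and 0.5167 servings → $1.67.
sweet potato + banana: the both-tight solution has a negative serving — not a feasible corner.
Cheapest feasible corner: $1.42.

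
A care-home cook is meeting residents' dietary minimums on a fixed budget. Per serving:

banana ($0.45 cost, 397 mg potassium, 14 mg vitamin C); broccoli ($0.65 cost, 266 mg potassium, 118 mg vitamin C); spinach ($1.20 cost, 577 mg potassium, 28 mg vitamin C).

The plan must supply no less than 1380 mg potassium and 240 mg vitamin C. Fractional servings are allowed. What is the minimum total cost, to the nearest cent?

$2.18

Check every corner: each single food scaled to meet both minima, and each pair solved so both constraints bind.
banana only: max(1380/397, 240/14) = 17.14 servings → $7.71.
broccoli only: max(1380/266, 240/118) = 5.188 servings → $3.37.
spinach only: max(1380/577, 240/28) = 8.571 servings → $10.29.
banana + broccoli with both tight: 2.296 servings and 1.762 servings → $2.18.
banana + spinach with both targets exact would need a negative amount; discard.
broccoli + spinach with both tight: 1.646 servings and 1.633 servings → $3.03.
The minimum over all feasible corners is $2.18.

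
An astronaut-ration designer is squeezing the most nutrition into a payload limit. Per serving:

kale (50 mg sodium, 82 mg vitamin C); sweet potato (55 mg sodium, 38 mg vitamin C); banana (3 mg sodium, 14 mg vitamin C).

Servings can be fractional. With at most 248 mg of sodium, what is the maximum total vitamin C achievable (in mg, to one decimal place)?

Vitamin C per mg sodium: banana 4.667, kale 1.64, sweet potato 0.6909.
With no serving limits, spend the whole sodium allowance on banana: 248 mg / 3 mg × 14 mg = 1157.3 mg.

1157.3 mg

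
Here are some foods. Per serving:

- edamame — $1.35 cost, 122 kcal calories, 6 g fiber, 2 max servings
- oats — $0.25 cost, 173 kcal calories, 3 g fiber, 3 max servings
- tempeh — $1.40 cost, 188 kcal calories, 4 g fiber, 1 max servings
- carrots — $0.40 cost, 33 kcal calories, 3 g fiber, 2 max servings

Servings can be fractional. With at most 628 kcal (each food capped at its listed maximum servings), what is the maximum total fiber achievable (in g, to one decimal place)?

24.3 g

Fiber per kcal: carrots 0.09091, edamame 0.04918, tempeh 0.02128, oats 0.01734.
Take 2 servings of carrots: uses 66 kcal, +6.0 g fiber (running total 6.0 g).
Take 2 servings of edamame: uses 244 kcal, +12.0 g fiber (running total 18.0 g).
Take 1 serving of tempeh: uses 188 kcal, +4.0 g fiber (running total 22.0 g).
Take 0.7514 servings of oats: uses 130 kcal, +2.3 g fiber (running total 24.3 g).
Greedy by best ratio exhausts the calories allowance optimally: 24.3 g.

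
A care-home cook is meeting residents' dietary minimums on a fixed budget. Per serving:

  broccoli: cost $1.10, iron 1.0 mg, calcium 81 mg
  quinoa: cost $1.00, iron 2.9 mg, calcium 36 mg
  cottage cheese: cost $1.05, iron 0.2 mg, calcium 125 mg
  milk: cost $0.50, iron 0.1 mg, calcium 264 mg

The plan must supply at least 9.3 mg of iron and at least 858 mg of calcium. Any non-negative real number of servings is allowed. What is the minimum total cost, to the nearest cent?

Two binding constraints pin down two serving amounts, so the optimal mix uses at most two foods. The candidates are each food alone (scaled to the tighter of iron/calcium) and each pair with both constraints tight.
broccoli only: max(9.3/1.0, 858/81) = 10.59 servings → $11.65.
quinoa only: max(9.3/2.9, 858/36) = 23.83 servings → $23.83.
cottage cheese only: max(9.3/0.2, 858/125) = 46.5 servings → $48.83.
milk only: max(9.3/0.1, 858/264) = 93 servings → $46.50.
broccoli + quinoa with both targets exact would need a negative amount; discard.
broccoli + cottage cheese with both tight: 9.108 servings and 0.9623 servings → $11.03.
broccoli + milk with both tight: 9.259 servings and 0.4091 servings → $10.39.
quinoa + cottage cheese with both tight: 2.789 servings and 6.061 servings → $9.15.
quinoa + milk with both tight: 3.109 servings and 2.826 servings → $4.52.
cottage cheese + milk: the both-tight solution has a negative serving — not a feasible corner.
Cheapest feasible corner: $4.52.

$4.52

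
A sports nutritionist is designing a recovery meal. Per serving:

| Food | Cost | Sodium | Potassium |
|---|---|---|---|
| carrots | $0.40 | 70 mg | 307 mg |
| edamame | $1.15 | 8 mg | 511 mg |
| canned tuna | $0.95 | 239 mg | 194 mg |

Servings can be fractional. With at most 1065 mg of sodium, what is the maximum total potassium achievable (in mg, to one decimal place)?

Potassium per mg sodium: edamame 63.88, carrots 4.386, canned tuna 0.8117.
With no serving limits, spend the whole sodium allowance on edamame: 1065 mg / 8 mg × 511 mg = 68026.9 mg.

68026.9 mg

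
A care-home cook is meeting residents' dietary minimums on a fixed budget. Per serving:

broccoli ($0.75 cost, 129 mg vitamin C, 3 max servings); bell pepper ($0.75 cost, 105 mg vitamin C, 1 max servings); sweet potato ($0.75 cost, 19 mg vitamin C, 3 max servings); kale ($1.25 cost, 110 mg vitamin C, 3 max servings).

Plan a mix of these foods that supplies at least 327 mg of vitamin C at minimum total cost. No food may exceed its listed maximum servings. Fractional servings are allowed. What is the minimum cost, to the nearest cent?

$1.90

Cost per mg of vitamin C: broccoli $0.0058, bell pepper $0.0071, kale $0.0114, sweet potato $0.0395.
Take 2.535 servings of broccoli: +327.0 mg vitamin C for $1.90 (total $1.90, still need 0.0 mg).
Filling from the cheapest source first is optimal under one linear minimum: $1.90.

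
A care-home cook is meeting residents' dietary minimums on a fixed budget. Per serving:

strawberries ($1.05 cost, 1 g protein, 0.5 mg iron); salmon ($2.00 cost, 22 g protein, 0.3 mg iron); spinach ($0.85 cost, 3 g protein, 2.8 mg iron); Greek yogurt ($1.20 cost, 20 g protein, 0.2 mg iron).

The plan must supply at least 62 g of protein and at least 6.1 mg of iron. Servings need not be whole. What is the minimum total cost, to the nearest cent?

$5.05

The cheapest plan sits at a corner of the feasible region — with two constraints it uses at most two foods.
strawberries only: max(62/1, 6.1/0.5) = 62 servings → $65.10.
salmon only: max(62/22, 6.1/0.3) = 20.33 servings → $40.67.
spinach only: max(62/3, 6.1/2.8) = 20.67 servings → $17.57.
Greek yogurt only: max(62/20, 6.1/0.2) = 30.5 servings → $36.60.
strawberries + salmon with both tight: 10.8 servings and 2.327 servings → $16.00.
strawberries + spinach: intersection lies outside the first quadrant.
strawberries + Greek yogurt with both tight: 11.18 servings and 2.541 servings → $14.79.
salmon + spinach with both tight: 2.558 servings and 1.904 servings → $6.74.
salmon + Greek yogurt: intersection lies outside the first quadrant.
spinach + Greek yogurt with both tight: 1.978 servings and 2.803 servings → $5.05.
Cheapest feasible corner: $5.05.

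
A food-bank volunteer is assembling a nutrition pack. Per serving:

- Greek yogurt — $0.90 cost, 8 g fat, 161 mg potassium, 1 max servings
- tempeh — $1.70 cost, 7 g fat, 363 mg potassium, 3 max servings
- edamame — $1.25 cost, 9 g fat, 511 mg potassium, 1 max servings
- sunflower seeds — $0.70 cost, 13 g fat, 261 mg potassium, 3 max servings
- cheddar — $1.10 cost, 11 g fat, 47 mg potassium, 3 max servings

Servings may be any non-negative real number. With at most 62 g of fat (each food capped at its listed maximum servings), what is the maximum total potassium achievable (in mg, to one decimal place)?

2242.8 mg

Potassium per g fat: edamame 56.78, tempeh 51.86, Greek yogurt 20.12, sunflower seeds 20.08, cheddar 4.273.
Take 1 serving of edamame: uses 9 g fat, +511.0 mg potassium (running total 511.0 mg).
Take 3 servings of tempeh: uses 21 g fat, +1089.0 mg potassium (running total 1600.0 mg).
Take 1 serving of Greek yogurt: uses 8 g fat, +161.0 mg potassium (running total 1761.0 mg).
Take 1.846 servings of sunflower seeds: uses 24 g fat, +481.8 mg potassium (running total 2242.8 mg).
Greedy by best ratio exhausts the fat allowance optimally: 2242.8 mg.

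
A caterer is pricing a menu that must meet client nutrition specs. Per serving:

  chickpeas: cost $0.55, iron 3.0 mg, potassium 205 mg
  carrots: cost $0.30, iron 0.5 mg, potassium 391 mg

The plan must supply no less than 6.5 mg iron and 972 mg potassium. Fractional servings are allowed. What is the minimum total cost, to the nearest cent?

$1.50

Two binding constraints pin down two serving amounts, so the optimal mix uses at most two foods. The candidates are each food alone (scaled to the tighter of iron/potassium) and each pair with both constraints tight.
chickpeas only: max(6.5/3.0, 972/205) = 4.741 servings → $2.61.
carrots only: max(6.5/0.5, 972/391) = 13 servings → $3.90.
chickpeas + carrots with both tight: 1.92 servings and 1.479 servings → $1.50.
So the least-cost plan costs $1.50.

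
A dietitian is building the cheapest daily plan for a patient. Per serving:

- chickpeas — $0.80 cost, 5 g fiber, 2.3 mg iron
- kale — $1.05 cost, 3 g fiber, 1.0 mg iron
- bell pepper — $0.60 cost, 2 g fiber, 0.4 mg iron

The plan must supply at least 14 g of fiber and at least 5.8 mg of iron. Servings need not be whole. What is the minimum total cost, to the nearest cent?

chickpeas only: max(14/5, 5.8/2.3) = 2.8 servings → $2.24.
kale only: max(14/3, 5.8/1.0) = 5.8 servings → $6.09.
bell pepper only: max(14/2, 5.8/0.4) = 14.5 servings → $8.70.
chickpeas + kale with both tight: 1.789 servings and 1.684 servings → $3.20.
chickpeas + bell pepper with both tight: 2.308 servings and 1.231 servings → $2.58.
kale + bell pepper with both targets exact would need a negative amount; discard.
So the least-cost plan costs $2.24.

$2.24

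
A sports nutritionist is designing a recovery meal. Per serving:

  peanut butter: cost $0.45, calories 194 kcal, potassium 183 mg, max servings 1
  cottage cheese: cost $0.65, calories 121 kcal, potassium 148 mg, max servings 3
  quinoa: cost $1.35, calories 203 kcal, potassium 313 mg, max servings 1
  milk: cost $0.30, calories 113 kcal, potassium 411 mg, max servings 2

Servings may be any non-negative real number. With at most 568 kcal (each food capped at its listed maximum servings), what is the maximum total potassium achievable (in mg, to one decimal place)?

1305.0 mg

Potassium per kcal: milk 3.637, quinoa 1.542, cottage cheese 1.223, peanut butter 0.9433.
Take 2 servings of milk: uses 226 kcal, +822.0 mg potassium (running total 822.0 mg).
Take 1 serving of quinoa: uses 203 kcal, +313.0 mg potassium (running total 1135.0 mg).
Take 1.149 servings of cottage cheese: uses 139 kcal, +170.0 mg potassium (running total 1305.0 mg).
Filling greedily by potassium-per-kcal is optimal for one linear limit, giving 1305.0 mg.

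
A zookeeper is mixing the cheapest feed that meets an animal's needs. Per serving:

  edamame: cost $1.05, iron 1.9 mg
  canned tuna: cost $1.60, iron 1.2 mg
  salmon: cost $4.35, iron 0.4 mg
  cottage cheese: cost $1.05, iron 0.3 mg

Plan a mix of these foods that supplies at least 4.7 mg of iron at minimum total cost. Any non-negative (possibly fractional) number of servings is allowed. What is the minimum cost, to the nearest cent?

$2.60

Cost per mg of iron: edamame $0.5526, canned tuna $1.3333, cottage cheese $3.5000, salmon $10.8750.
With no serving limits, use only edamame: 4.7 mg / 1.9 mg = 2.474 servings × $1.05 = $2.60.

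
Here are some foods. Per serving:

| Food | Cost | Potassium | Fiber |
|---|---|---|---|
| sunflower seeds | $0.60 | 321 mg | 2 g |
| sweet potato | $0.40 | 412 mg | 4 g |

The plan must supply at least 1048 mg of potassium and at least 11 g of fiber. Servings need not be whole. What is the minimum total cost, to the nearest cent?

$1.10

This is a tiny linear program; its minimum lies at a vertex of the feasible set. List the vertices and price them.
sunflower seeds only: max(1048/321, 11/2) = 5.5 servings → $3.30.
sweet potato only: max(1048/412, 11/4) = 2.75 servings → $1.10.
sunflower seeds + sweet potato: the both-tight solution has a negative serving — not a feasible corner.
Cheapest feasible corner: $1.10.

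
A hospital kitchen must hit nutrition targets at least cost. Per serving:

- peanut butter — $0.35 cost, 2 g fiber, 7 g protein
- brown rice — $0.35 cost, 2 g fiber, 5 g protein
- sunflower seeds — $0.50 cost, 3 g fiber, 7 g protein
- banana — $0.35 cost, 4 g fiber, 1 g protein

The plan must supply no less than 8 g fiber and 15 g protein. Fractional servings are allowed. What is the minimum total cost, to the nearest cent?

peanut butter only: max(8/2, 15/7) = 4 servings → $1.40.
brown rice only: max(8/2, 15/5) = 4 servings → $1.40.
sunflower seeds only: max(8/3, 15/7) = 2.667 servings → $1.33.
banana only: max(8/4, 15/1) = 15 servings → $5.25.
peanut butter + brown rice with both targets exact would need a negative amount; discard.
peanut butter + sunflower seeds: intersection lies outside the first quadrant.
peanut butter + banana with both tight: 2 servings and 1 serving → $1.05.
brown rice + sunflower seeds: the both-tight solution has a negative serving — not a feasible corner.
brown rice + banana with both tight: 2.889 servings and 0.5556 servings → $1.21.
sunflower seeds + banana with both tight: 2.08 servings and 0.44 servings → $1.19.
So the least-cost plan costs $1.05.

$1.05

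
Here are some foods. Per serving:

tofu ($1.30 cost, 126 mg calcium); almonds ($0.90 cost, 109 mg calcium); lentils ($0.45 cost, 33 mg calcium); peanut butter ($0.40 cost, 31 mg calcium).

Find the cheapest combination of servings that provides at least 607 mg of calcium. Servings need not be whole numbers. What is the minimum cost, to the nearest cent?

Cost per mg of calcium: almonds $0.0083, tofu $0.0103, peanut butter $0.0129, lentils $0.0136.
With no serving limits, use only almonds: 607 mg / 109 mg = 5.569 servings × $0.90 = $5.01.

$5.01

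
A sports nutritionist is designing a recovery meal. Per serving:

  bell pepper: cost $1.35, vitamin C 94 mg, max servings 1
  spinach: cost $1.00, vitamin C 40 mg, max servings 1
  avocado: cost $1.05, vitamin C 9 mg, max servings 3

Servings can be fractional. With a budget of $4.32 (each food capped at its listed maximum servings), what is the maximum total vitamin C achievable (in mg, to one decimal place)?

150.9 mg

Vitamin C per dollar: bell pepper 69.63, spinach 40, avocado 8.571.
Take 1 serving of bell pepper: spends $1.35, +94.0 mg vitamin C (running total 94.0 mg).
Take 1 serving of spinach: spends $1.00, +40.0 mg vitamin C (running total 134.0 mg).
Take 1.876 servings of avocado: spends $1.97, +16.9 mg vitamin C (running total 150.9 mg).
Filling greedily by vitamin C-per-dollar is optimal for one linear limit, giving 150.9 mg.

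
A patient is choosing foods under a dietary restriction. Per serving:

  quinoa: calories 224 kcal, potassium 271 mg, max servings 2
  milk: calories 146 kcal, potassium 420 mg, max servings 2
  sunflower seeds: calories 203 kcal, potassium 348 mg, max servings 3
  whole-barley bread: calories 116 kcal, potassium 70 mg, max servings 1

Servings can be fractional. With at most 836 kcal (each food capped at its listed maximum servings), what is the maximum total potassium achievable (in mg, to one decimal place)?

Potassium per kcal: milk 2.877, sunflower seeds 1.714, quinoa 1.21, whole-barley bread 0.6034.
Take 2 servings of milk: uses 292 kcal, +840.0 mg potassium (running total 840.0 mg).
Take 2.68 servings of sunflower seeds: uses 544 kcal, +932.6 mg potassium (running total 1772.6 mg).
Filling greedily by potassium-per-kcal is optimal for one linear limit, giving 1772.6 mg.

1772.6 mg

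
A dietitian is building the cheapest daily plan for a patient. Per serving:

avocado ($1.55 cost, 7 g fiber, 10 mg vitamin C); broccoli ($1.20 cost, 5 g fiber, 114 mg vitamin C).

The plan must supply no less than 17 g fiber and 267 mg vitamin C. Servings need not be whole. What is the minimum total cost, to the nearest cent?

For a min-cost LP with two ≥-constraints, a basic feasible solution has at most two positive variables.
avocado only: max(17/7, 267/10) = 26.7 servings → $41.38.
broccoli only: max(17/5, 267/114) = 3.4 servings → $4.08.
avocado + broccoli with both tight: 0.8061 servings and 2.271 servings → $3.98.
So the least-cost plan costs $3.98.

$3.98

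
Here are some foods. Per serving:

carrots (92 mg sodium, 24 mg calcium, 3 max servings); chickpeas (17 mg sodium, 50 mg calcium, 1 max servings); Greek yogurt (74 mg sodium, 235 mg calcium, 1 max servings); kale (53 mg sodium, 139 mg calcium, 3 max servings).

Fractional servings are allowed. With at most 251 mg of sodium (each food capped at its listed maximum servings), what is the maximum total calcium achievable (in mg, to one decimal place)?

Calcium per mg sodium: Greek yogurt 3.176, chickpeas 2.941, kale 2.623, carrots 0.2609.
Take 1 serving of Greek yogurt: uses 74 mg sodium, +235.0 mg calcium (running total 235.0 mg).
Take 1 serving of chickpeas: uses 17 mg sodium, +50.0 mg calcium (running total 285.0 mg).
Take 3 servings of kale: uses 159 mg sodium, +417.0 mg calcium (running total 702.0 mg).
Take 0.01087 servings of carrots: uses 1 mg sodium, +0.3 mg calcium (running total 702.3 mg).
Filling greedily by calcium-per-mg sodium is optimal for one linear limit, giving 702.3 mg.

702.3 mg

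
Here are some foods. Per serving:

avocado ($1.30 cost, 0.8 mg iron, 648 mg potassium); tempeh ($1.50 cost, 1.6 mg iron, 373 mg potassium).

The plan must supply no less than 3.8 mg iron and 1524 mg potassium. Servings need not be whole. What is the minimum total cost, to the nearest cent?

The cheapest plan sits at a corner of the feasible region — with two constraints it uses at most two foods.
avocado only: max(3.8/0.8, 1524/648) = 4.75 servings → $6.17.
tempeh only: max(3.8/1.6, 1524/373) = 4.086 servings → $6.13.
avocado + tempeh with both tight: 1.383 servings and 1.684 servings → $4.32.
The minimum over all feasible corners is $4.32.

$4.32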